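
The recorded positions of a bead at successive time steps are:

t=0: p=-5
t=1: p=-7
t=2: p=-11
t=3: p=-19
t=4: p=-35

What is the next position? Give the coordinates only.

p=-67

The jumps are -2, -4, -8, -16 — a geometric progression with ratio 2.
step 5: -35 − 32 → p=-67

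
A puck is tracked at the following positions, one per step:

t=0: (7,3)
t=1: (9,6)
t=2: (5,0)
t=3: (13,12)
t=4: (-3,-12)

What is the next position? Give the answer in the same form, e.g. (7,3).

Consecutive displacements (+2,+3), (-4,-6), (+8,+12), (-16,-24) scale by a factor of -2 each step.
step 5: (-3,-12) + (+32,+48) → (29,36)

(29,36)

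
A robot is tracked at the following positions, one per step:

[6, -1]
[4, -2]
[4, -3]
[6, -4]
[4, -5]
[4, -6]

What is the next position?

The first coordinate repeats the cycle [6, 4, 4] with period 3; step 6 mod 3 = 0, giving 6.
The second coordinate changes by -1 each step, so at step 6 it is -1 + 6·(-1) = -7.

[6, -7]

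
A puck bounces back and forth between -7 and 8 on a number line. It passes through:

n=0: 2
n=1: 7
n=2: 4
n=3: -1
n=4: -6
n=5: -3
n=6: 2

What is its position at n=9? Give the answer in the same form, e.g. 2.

-1

The value travels 5 per step and bounces off the walls at -7 and 8.
  step 7: 2 → 7
  step 8: 7 → 4
  step 9: 4 → -1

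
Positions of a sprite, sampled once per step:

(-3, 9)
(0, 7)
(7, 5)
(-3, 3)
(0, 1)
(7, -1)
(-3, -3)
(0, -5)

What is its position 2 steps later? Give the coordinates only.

The first coordinate repeats the cycle [-3, 0, 7] with period 3; step 9 mod 3 = 0, giving -3.
The second coordinate changes by -2 each step, so at step 9 it is 9 + 9·(-2) = -9.

(-3, -9)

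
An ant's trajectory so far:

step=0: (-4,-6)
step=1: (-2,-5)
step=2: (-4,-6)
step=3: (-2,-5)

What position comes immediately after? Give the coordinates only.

(-4,-6)

Consecutive displacements (+2,+1), (-2,-1), (+2,+1) scale by a factor of -1 each step.
step 4: (-2,-5) + (-2,-1) → (-4,-6)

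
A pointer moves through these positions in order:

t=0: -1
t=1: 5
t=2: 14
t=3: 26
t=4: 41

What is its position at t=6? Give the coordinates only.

Taking differences between consecutive positions: +6, +9, +12, +15. These grow by +3 each step.
step 5: 41 + 18 → 59
step 6: 59 + 21 → 80

80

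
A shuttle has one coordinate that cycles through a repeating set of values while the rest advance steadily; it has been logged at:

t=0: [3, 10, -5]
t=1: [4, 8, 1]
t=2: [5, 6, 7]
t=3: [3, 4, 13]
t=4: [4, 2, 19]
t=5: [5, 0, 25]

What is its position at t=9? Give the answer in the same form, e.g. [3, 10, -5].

[3, -8, 49]

The first coordinate repeats the cycle [3, 4, 5] with period 3; step 9 mod 3 = 0, giving 3.
The second coordinate changes by -2 each step, so at step 9 it is 10 + 9·(-2) = -8.
The third coordinate changes by +6 each step, so at step 9 it is -5 + 9·(6) = 49.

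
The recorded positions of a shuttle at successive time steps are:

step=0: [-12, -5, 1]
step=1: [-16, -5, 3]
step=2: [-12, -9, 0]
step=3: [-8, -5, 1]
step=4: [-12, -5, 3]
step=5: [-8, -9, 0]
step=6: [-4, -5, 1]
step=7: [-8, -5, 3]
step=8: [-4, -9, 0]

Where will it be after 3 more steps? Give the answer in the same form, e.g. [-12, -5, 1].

Differencing gives [-4, +0, +2], [+4, -4, -3], [+4, +4, +1], [-4, +0, +2], [+4, -4, -3], [+4, +4, +1], [-4, +0, +2], [+4, -4, -3]. This is the pattern [-4, +0, +2], [+4, -4, -3], [+4, +4, +1] repeated.
step 9: apply [+4, +4, +1] → [0, -5, 1]
step 10: apply [-4, +0, +2] → [-4, -5, 3]
step 11: apply [+4, -4, -3] → [0, -9, 0]

[0, -9, 0]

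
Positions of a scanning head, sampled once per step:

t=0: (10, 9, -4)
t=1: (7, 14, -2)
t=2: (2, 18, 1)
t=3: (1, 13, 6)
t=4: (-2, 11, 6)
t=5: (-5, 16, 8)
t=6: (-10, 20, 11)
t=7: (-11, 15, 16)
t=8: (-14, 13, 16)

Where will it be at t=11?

Step-to-step displacements: (-3, +5, +2), (-5, +4, +3), (-1, -5, +5), (-3, -2, +0), (-3, +5, +2), (-5, +4, +3), (-1, -5, +5), (-3, -2, +0) — a repeating cycle of length 4.
step 9: apply (-3, +5, +2) → (-17, 18, 18)
step 10: apply (-5, +4, +3) → (-22, 22, 21)
step 11: apply (-1, -5, +5) → (-23, 17, 26)

(-23, 17, 26)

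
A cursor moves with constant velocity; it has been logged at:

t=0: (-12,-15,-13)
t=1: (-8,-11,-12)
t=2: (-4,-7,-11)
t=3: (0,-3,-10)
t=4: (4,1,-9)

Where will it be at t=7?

The position changes by (+4,+4,+1) every step.
step 5: (4,1,-9) + (+4,+4,+1) → (8,5,-8)
step 6: (8,5,-8) + (+4,+4,+1) → (12,9,-7)
step 7: (12,9,-7) + (+4,+4,+1) → (16,13,-6)

(16,13,-6)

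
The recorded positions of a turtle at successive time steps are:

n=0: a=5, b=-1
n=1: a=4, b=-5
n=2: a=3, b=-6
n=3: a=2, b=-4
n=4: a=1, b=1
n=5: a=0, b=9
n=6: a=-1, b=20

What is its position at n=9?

Taking differences between consecutive positions: (-1, -4), (-1, -1), (-1, +2), (-1, +5), (-1, +8), (-1, +11). These grow by (+0, +3) each step.
step 7: a=-1, b=20 + (-1, +14) → a=-2, b=34
step 8: a=-2, b=34 + (-1, +17) → a=-3, b=51
step 9: a=-3, b=51 + (-1, +20) → a=-4, b=71

a=-4, b=71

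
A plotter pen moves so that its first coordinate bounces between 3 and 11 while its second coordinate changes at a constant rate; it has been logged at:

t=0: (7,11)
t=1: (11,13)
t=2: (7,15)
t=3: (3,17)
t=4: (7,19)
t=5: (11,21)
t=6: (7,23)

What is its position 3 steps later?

The first coordinate reflects between 3 and 11, moving 4 per step.
  step 7: 7 → 3
  step 8: 3 → 7
  step 9: 7 → 11
The second coordinate changes by +2 each step: at step 9 it is 29.

(11,29)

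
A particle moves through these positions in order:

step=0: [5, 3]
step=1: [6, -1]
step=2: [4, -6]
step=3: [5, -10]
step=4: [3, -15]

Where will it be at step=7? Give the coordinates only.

[3, -28]

Step-to-step displacements: [+1, -4], [-2, -5], [+1, -4], [-2, -5] — a repeating cycle of length 2.
step 5: apply [+1, -4] → [4, -19]
step 6: apply [-2, -5] → [2, -24]
step 7: apply [+1, -4] → [3, -28]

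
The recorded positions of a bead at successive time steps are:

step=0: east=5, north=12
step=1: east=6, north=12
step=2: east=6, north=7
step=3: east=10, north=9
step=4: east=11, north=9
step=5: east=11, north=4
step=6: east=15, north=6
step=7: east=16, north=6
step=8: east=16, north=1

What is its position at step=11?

east=21, north=-2

The moves between consecutive positions are (+1, +0), (+0, -5), (+4, +2), (+1, +0), (+0, -5), (+4, +2), (+1, +0), (+0, -5); they repeat the 3-cycle [(+1, +0), (+0, -5), (+4, +2)].
step 9: apply (+4, +2) → east=20, north=3
step 10: apply (+1, +0) → east=21, north=3
step 11: apply (+0, -5) → east=21, north=-2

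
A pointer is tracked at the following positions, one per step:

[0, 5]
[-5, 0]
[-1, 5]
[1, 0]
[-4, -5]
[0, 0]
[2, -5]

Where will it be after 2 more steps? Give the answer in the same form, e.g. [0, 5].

Step-to-step displacements: [-5, -5], [+4, +5], [+2, -5], [-5, -5], [+4, +5], [+2, -5] — a repeating cycle of length 3.
step 7: apply [-5, -5] → [-3, -10]
step 8: apply [+4, +5] → [1, -5]

[1, -5]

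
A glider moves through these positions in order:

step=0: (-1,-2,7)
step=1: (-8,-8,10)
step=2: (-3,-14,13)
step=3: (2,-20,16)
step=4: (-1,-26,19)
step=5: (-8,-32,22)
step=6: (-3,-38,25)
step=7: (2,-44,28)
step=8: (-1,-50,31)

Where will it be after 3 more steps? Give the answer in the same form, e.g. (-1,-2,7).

First: cycles through -1, -8, -3, 2 every 4 steps. Step 11 lands at position 3 of the cycle → 2.
Second: linear, -6 per step → -68 at step 11.
Third: linear, +3 per step → 40 at step 11.

(2,-68,40)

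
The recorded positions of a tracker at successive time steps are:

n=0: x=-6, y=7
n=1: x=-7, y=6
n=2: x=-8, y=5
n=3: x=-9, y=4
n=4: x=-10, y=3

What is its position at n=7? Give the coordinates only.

The position changes by (-1, -1) every step.
step 5: x=-10, y=3 + (-1, -1) → x=-11, y=2
step 6: x=-11, y=2 + (-1, -1) → x=-12, y=1
step 7: x=-12, y=1 + (-1, -1) → x=-13, y=0

x=-13, y=0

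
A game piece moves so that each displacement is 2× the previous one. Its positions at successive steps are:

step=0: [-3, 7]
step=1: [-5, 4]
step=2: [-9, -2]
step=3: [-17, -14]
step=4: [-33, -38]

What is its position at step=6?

Consecutive displacements [-2, -3], [-4, -6], [-8, -12], [-16, -24] scale by a factor of 2 each step.
step 5: [-33, -38] + [-32, -48] → [-65, -86]
step 6: [-65, -86] + [-64, -96] → [-129, -182]

[-129, -182]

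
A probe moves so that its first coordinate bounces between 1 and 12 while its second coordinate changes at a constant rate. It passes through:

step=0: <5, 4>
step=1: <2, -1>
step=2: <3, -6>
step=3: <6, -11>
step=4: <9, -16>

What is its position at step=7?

<6, -31>

The first coordinate reflects between 1 and 12, moving 3 per step.
  step 5: 9 → 12
  step 6: 12 → 9
  step 7: 9 → 6
The second coordinate changes by -5 each step: at step 7 it is -31.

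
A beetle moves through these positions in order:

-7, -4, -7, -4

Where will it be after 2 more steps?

-4

The jumps are +3, -3, +3 — a geometric progression with ratio -1.
step 4: -4 − 3 → -7
step 5: -7 + 3 → -4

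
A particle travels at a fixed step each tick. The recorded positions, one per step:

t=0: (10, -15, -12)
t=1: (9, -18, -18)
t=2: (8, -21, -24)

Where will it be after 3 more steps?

Constant displacement of (-1, -3, -6) per step.
step 3: (8, -21, -24) + (-1, -3, -6) → (7, -24, -30)
step 4: (7, -24, -30) + (-1, -3, -6) → (6, -27, -36)
step 5: (6, -27, -36) + (-1, -3, -6) → (5, -30, -42)

(5, -30, -42)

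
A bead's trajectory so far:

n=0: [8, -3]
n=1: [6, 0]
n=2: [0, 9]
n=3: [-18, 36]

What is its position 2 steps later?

[-234, 360]

Step-to-step displacements: [-2, +3], [-6, +9], [-18, +27]; each is 3× the previous.
step 4: [-18, 36] + [-54, +81] → [-72, 117]
step 5: [-72, 117] + [-162, +243] → [-234, 360]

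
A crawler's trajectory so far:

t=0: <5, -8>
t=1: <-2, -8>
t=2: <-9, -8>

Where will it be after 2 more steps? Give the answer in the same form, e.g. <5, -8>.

<-23, -8>

The position changes by <-7, +0> every step.
step 3: <-9, -8> + <-7, +0> → <-16, -8>
step 4: <-16, -8> + <-7, +0> → <-23, -8>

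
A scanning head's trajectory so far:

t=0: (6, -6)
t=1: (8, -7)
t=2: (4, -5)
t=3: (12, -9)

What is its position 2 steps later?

The jumps are (+2, -1), (-4, +2), (+8, -4) — a geometric progression with ratio -2.
step 4: (12, -9) + (-16, +8) → (-4, -1)
step 5: (-4, -1) + (+32, -16) → (28, -17)

(28, -17)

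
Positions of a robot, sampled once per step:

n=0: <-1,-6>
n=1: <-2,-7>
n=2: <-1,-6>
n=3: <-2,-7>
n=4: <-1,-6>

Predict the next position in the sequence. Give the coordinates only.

The jumps are <-1,-1>, <+1,+1>, <-1,-1>, <+1,+1> — a geometric progression with ratio -1.
step 5: <-1,-6> + <-1,-1> → <-2,-7>

<-2,-7>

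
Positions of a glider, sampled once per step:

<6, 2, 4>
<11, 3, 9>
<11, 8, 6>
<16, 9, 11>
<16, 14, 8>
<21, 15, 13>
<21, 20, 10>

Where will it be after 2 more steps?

<26, 26, 12>

Differencing gives <+5, +1, +5>, <+0, +5, -3>, <+5, +1, +5>, <+0, +5, -3>, <+5, +1, +5>, <+0, +5, -3>. This is the pattern <+5, +1, +5>, <+0, +5, -3> repeated.
step 7: apply <+5, +1, +5> → <26, 21, 15>
step 8: apply <+0, +5, -3> → <26, 26, 12>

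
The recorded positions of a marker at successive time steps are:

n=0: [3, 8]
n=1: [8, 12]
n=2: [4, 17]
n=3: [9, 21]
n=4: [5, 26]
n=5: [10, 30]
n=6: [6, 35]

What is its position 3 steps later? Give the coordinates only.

[12, 48]

The moves between consecutive positions are [+5, +4], [-4, +5], [+5, +4], [-4, +5], [+5, +4], [-4, +5]; they repeat the 2-cycle [[+5, +4], [-4, +5]].
step 7: apply [+5, +4] → [11, 39]
step 8: apply [-4, +5] → [7, 44]
step 9: apply [+5, +4] → [12, 48]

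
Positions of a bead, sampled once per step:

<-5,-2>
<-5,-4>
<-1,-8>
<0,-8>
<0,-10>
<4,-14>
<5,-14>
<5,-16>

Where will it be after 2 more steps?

<10,-20>

The moves between consecutive positions are <+0,-2>, <+4,-4>, <+1,+0>, <+0,-2>, <+4,-4>, <+1,+0>, <+0,-2>; they repeat the 3-cycle [<+0,-2>, <+4,-4>, <+1,+0>].
step 8: apply <+4,-4> → <9,-20>
step 9: apply <+1,+0> → <10,-20>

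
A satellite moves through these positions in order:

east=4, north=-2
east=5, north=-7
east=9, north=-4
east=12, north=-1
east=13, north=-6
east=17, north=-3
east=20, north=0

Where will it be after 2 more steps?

east=25, north=-2

Differencing gives (+1, -5), (+4, +3), (+3, +3), (+1, -5), (+4, +3), (+3, +3). This is the pattern (+1, -5), (+4, +3), (+3, +3) repeated.
step 7: apply (+1, -5) → east=21, north=-5
step 8: apply (+4, +3) → east=25, north=-2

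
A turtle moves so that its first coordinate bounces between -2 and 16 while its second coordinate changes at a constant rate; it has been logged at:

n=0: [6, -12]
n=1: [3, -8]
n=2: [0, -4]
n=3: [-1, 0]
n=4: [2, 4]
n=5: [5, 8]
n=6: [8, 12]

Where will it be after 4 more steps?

The first coordinate reflects between -2 and 16, moving 3 per step.
  step 7: 8 → 11
  step 8: 11 → 14
  step 9: 14 → 15
  step 10: 15 → 12
The second coordinate changes by +4 each step: at step 10 it is 28.

[12, 28]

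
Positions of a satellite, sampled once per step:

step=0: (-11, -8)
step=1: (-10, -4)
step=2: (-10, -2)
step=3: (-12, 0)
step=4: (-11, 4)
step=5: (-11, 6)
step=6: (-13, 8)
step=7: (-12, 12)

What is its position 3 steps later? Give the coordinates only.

(-13, 20)

The moves between consecutive positions are (+1, +4), (+0, +2), (-2, +2), (+1, +4), (+0, +2), (-2, +2), (+1, +4); they repeat the 3-cycle [(+1, +4), (+0, +2), (-2, +2)].
step 8: apply (+0, +2) → (-12, 14)
step 9: apply (-2, +2) → (-14, 16)
step 10: apply (+1, +4) → (-13, 20)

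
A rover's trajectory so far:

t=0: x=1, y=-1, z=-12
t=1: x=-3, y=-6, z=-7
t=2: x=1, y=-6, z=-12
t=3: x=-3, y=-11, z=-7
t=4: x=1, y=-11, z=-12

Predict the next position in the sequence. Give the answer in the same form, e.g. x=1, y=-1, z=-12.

x=-3, y=-16, z=-7

Step-to-step displacements: (-4,-5,+5), (+4,+0,-5), (-4,-5,+5), (+4,+0,-5) — a repeating cycle of length 2.
step 5: apply (-4,-5,+5) → x=-3, y=-16, z=-7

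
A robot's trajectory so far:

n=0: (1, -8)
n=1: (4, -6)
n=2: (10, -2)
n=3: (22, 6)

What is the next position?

Step-to-step displacements: (+3, +2), (+6, +4), (+12, +8); each is 2× the previous.
step 4: (22, 6) + (+24, +16) → (46, 22)

(46, 22)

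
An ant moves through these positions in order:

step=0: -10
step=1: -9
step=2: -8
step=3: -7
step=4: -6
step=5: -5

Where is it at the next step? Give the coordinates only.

-4

Constant displacement of +1 per step.
step 6: -5 + 1 → -4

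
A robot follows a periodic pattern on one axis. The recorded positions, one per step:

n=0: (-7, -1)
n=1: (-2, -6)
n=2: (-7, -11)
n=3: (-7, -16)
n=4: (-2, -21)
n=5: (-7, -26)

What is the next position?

The first coordinate repeats the cycle [-7, -2, -7] with period 3; step 6 mod 3 = 0, giving -7.
The second coordinate changes by -5 each step, so at step 6 it is -1 + 6·(-5) = -31.

(-7, -31)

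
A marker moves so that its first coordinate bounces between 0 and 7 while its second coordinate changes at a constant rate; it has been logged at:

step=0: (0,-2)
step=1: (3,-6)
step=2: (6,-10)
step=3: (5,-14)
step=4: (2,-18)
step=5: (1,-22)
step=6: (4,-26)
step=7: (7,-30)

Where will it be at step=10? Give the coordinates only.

The first coordinate reflects between 0 and 7, moving 3 per step.
  step 8: 7 → 4
  step 9: 4 → 1
  step 10: 1 → 2
The second coordinate changes by -4 each step: at step 10 it is -42.

(2,-42)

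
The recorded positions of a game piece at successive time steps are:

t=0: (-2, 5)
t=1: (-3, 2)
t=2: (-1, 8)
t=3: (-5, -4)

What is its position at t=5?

(-13, -28)

Consecutive displacements (-1, -3), (+2, +6), (-4, -12) scale by a factor of -2 each step.
step 4: (-5, -4) + (+8, +24) → (3, 20)
step 5: (3, 20) + (-16, -48) → (-13, -28)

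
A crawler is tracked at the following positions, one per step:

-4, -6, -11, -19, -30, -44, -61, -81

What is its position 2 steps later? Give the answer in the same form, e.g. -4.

-130

Successive displacements: -2, -5, -8, -11, -14, -17, -20 — each changes by -3.
step 8: -81 − 23 → -104
step 9: -104 − 26 → -130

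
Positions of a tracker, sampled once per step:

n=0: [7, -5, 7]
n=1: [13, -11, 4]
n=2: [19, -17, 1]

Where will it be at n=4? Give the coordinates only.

Constant displacement of [+6, -6, -3] per step.
step 3: [19, -17, 1] + [+6, -6, -3] → [25, -23, -2]
step 4: [25, -23, -2] + [+6, -6, -3] → [31, -29, -5]

[31, -29, -5]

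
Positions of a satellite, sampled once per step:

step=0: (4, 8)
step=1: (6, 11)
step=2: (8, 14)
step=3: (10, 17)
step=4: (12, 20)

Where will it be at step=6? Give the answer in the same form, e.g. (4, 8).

The position changes by (+2, +3) every step.
step 5: (12, 20) + (+2, +3) → (14, 23)
step 6: (14, 23) + (+2, +3) → (16, 26)

(16, 26)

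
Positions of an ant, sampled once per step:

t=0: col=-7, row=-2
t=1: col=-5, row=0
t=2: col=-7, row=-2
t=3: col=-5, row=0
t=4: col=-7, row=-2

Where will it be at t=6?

Consecutive displacements (+2, +2), (-2, -2), (+2, +2), (-2, -2) scale by a factor of -1 each step.
step 5: col=-7, row=-2 + (+2, +2) → col=-5, row=0
step 6: col=-5, row=0 + (-2, -2) → col=-7, row=-2

col=-7, row=-2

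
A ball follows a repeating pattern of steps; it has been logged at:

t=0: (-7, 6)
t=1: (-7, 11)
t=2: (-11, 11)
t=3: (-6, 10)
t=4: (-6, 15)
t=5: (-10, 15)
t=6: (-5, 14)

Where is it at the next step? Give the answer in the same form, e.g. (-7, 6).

The moves between consecutive positions are (+0, +5), (-4, +0), (+5, -1), (+0, +5), (-4, +0), (+5, -1); they repeat the 3-cycle [(+0, +5), (-4, +0), (+5, -1)].
step 7: apply (+0, +5) → (-5, 19)

(-5, 19)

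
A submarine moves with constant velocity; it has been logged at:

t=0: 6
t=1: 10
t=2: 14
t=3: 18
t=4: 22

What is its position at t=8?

38

The position changes by +4 every step.
step 5: 22 + 4 → 26
step 6: 26 + 4 → 30
step 7: 30 + 4 → 34
step 8: 34 + 4 → 38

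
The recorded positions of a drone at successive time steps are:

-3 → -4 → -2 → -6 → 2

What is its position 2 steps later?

The jumps are -1, +2, -4, +8 — a geometric progression with ratio -2.
step 5: 2 − 16 → -14
step 6: -14 + 32 → 18

18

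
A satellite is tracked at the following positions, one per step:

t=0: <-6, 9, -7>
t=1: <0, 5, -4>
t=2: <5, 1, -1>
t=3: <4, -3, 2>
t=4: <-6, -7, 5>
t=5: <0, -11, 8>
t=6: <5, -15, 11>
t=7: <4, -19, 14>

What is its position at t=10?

<5, -31, 23>

The first coordinate repeats the cycle [-6, 0, 5, 4] with period 4; step 10 mod 4 = 2, giving 5.
The second coordinate changes by -4 each step, so at step 10 it is 9 + 10·(-4) = -31.
The third coordinate changes by +3 each step, so at step 10 it is -7 + 10·(3) = 23.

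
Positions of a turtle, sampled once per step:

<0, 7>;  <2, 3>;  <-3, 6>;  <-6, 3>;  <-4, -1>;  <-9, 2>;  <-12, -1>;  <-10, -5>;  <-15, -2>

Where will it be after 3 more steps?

Differencing gives <+2, -4>, <-5, +3>, <-3, -3>, <+2, -4>, <-5, +3>, <-3, -3>, <+2, -4>, <-5, +3>. This is the pattern <+2, -4>, <-5, +3>, <-3, -3> repeated.
step 9: apply <-3, -3> → <-18, -5>
step 10: apply <+2, -4> → <-16, -9>
step 11: apply <-5, +3> → <-21, -6>

<-21, -6>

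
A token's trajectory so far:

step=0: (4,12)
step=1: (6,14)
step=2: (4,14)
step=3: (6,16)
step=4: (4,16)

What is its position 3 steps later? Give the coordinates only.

(6,20)

Differencing gives (+2,+2), (-2,+0), (+2,+2), (-2,+0). This is the pattern (+2,+2), (-2,+0) repeated.
step 5: apply (+2,+2) → (6,18)
step 6: apply (-2,+0) → (4,18)
step 7: apply (+2,+2) → (6,20)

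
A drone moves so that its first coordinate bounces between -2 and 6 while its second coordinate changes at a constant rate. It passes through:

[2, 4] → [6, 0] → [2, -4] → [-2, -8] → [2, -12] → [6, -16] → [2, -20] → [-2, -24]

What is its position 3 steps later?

[2, -36]

The first coordinate reflects between -2 and 6, moving 4 per step.
  step 8: -2 → 2
  step 9: 2 → 6
  step 10: 6 → 2
The second coordinate changes by -4 each step: at step 10 it is -36.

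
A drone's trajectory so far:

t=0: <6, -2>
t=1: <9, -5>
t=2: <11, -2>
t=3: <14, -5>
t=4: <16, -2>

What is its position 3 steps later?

<24, -5>

Step-to-step displacements: <+3, -3>, <+2, +3>, <+3, -3>, <+2, +3> — a repeating cycle of length 2.
step 5: apply <+3, -3> → <19, -5>
step 6: apply <+2, +3> → <21, -2>
step 7: apply <+3, -3> → <24, -5>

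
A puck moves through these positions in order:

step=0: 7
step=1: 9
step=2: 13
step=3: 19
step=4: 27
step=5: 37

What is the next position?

49

First differences are +2, +4, +6, +8, +10; their common second difference is +2 (constant acceleration).
step 6: 37 + 12 → 49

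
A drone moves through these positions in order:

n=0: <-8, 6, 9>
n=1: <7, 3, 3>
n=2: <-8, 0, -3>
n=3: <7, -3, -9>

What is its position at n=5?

<7, -9, -21>

First: cycles through -8, 7 every 2 steps. Step 5 lands at position 1 of the cycle → 7.
Second: linear, -3 per step → -9 at step 5.
Third: linear, -6 per step → -21 at step 5.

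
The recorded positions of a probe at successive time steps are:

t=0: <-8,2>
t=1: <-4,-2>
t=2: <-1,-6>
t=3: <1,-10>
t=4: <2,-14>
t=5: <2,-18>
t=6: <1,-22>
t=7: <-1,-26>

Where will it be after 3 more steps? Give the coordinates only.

Taking differences between consecutive positions: <+4,-4>, <+3,-4>, <+2,-4>, <+1,-4>, <+0,-4>, <-1,-4>, <-2,-4>. These grow by <-1,+0> each step.
step 8: <-1,-26> + <-3,-4> → <-4,-30>
step 9: <-4,-30> + <-4,-4> → <-8,-34>
step 10: <-8,-34> + <-5,-4> → <-13,-38>

<-13,-38>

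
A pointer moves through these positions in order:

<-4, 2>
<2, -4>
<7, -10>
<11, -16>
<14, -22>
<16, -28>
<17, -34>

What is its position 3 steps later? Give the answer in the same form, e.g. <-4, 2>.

<14, -52>

Successive displacements: <+6, -6>, <+5, -6>, <+4, -6>, <+3, -6>, <+2, -6>, <+1, -6> — each changes by <-1, +0>.
step 7: <17, -34> + <+0, -6> → <17, -40>
step 8: <17, -40> + <-1, -6> → <16, -46>
step 9: <16, -46> + <-2, -6> → <14, -52>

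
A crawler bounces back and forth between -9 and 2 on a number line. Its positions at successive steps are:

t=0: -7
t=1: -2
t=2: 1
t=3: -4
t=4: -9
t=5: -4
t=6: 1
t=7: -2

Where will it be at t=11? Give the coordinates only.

The value reflects between -9 and 2, moving 5 per step.
  step 8: -2 → -7
  step 9: -7 → -6
  step 10: -6 → -1
  step 11: -1 → 0

0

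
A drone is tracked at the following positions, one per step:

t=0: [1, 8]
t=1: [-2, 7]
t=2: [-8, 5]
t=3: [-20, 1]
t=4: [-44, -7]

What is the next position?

Consecutive displacements [-3, -1], [-6, -2], [-12, -4], [-24, -8] scale by a factor of 2 each step.
step 5: [-44, -7] + [-48, -16] → [-92, -23]

[-92, -23]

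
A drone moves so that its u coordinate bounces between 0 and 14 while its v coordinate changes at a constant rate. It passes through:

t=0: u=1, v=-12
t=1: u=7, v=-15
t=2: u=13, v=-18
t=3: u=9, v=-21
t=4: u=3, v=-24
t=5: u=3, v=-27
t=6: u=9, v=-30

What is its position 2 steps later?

The u coordinate reflects between 0 and 14, moving 6 per step.
  step 7: 9 → 13
  step 8: 13 → 7
The v coordinate changes by -3 each step: at step 8 it is -36.

u=7, v=-36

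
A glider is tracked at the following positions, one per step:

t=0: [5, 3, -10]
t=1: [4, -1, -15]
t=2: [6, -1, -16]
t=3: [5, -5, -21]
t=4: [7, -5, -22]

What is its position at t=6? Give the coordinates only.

[8, -9, -28]

The moves between consecutive positions are [-1, -4, -5], [+2, +0, -1], [-1, -4, -5], [+2, +0, -1]; they repeat the 2-cycle [[-1, -4, -5], [+2, +0, -1]].
step 5: apply [-1, -4, -5] → [6, -9, -27]
step 6: apply [+2, +0, -1] → [8, -9, -28]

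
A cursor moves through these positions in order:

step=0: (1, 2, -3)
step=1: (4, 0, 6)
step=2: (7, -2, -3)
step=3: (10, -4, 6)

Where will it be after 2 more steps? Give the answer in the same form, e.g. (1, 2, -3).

First: linear, +3 per step → 16 at step 5.
Second: linear, -2 per step → -8 at step 5.
Third: cycles through -3, 6 every 2 steps. Step 5 lands at position 1 of the cycle → 6.

(16, -8, 6)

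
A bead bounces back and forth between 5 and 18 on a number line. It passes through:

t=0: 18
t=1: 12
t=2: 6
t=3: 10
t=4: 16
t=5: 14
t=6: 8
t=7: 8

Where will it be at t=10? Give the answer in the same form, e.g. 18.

10

The value reflects between 5 and 18, moving 6 per step.
  step 8: 8 → 14
  step 9: 14 → 16
  step 10: 16 → 10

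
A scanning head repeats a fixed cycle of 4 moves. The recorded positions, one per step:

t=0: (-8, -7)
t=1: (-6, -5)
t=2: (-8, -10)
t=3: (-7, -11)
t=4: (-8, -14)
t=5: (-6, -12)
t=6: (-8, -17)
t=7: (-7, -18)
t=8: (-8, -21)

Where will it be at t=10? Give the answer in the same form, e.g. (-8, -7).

The moves between consecutive positions are (+2, +2), (-2, -5), (+1, -1), (-1, -3), (+2, +2), (-2, -5), (+1, -1), (-1, -3); they repeat the 4-cycle [(+2, +2), (-2, -5), (+1, -1), (-1, -3)].
step 9: apply (+2, +2) → (-6, -19)
step 10: apply (-2, -5) → (-8, -24)

(-8, -24)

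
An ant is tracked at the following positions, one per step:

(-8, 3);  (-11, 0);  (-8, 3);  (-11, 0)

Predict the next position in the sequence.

(-8, 3)

Consecutive displacements (-3, -3), (+3, +3), (-3, -3) scale by a factor of -1 each step.
step 4: (-11, 0) + (+3, +3) → (-8, 3)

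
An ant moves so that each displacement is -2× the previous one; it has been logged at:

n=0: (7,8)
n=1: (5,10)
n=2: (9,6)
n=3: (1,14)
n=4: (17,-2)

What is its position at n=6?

Consecutive displacements (-2,+2), (+4,-4), (-8,+8), (+16,-16) scale by a factor of -2 each step.
step 5: (17,-2) + (-32,+32) → (-15,30)
step 6: (-15,30) + (+64,-64) → (49,-34)

(49,-34)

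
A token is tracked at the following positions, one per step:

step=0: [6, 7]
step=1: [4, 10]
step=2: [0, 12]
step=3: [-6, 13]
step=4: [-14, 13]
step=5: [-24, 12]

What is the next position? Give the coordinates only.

Taking differences between consecutive positions: [-2, +3], [-4, +2], [-6, +1], [-8, +0], [-10, -1]. These grow by [-2, -1] each step.
step 6: [-24, 12] + [-12, -2] → [-36, 10]

[-36, 10]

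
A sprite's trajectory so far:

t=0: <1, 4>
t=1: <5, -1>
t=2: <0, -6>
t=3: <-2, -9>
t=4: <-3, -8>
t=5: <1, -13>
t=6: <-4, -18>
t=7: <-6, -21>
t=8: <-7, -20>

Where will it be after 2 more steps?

Differencing gives <+4, -5>, <-5, -5>, <-2, -3>, <-1, +1>, <+4, -5>, <-5, -5>, <-2, -3>, <-1, +1>. This is the pattern <+4, -5>, <-5, -5>, <-2, -3>, <-1, +1> repeated.
step 9: apply <+4, -5> → <-3, -25>
step 10: apply <-5, -5> → <-8, -30>

<-8, -30>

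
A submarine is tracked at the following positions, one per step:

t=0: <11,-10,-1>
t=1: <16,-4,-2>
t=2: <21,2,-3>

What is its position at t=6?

<41,26,-7>

The position changes by <+5,+6,-1> every step.
step 3: <21,2,-3> + <+5,+6,-1> → <26,8,-4>
step 4: <26,8,-4> + <+5,+6,-1> → <31,14,-5>
step 5: <31,14,-5> + <+5,+6,-1> → <36,20,-6>
step 6: <36,20,-6> + <+5,+6,-1> → <41,26,-7>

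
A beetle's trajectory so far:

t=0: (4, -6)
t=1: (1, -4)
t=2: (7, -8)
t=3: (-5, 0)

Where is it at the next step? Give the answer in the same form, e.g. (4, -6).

(19, -16)

The jumps are (-3, +2), (+6, -4), (-12, +8) — a geometric progression with ratio -2.
step 4: (-5, 0) + (+24, -16) → (19, -16)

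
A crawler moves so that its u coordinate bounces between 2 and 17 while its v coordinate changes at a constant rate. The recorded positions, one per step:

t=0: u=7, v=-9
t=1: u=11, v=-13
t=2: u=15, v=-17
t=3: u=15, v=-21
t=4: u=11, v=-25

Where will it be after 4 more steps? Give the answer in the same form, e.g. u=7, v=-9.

u=9, v=-41

The u coordinate reflects between 2 and 17, moving 4 per step.
  step 5: 11 → 7
  step 6: 7 → 3
  step 7: 3 → 5
  step 8: 5 → 9
The v coordinate changes by -4 each step: at step 8 it is -41.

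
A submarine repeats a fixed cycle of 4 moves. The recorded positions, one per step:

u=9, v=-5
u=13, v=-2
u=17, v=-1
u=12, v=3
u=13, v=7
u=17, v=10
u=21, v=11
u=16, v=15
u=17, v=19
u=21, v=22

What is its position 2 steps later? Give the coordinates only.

Step-to-step displacements: (+4,+3), (+4,+1), (-5,+4), (+1,+4), (+4,+3), (+4,+1), (-5,+4), (+1,+4), (+4,+3) — a repeating cycle of length 4.
step 10: apply (+4,+1) → u=25, v=23
step 11: apply (-5,+4) → u=20, v=27

u=20, v=27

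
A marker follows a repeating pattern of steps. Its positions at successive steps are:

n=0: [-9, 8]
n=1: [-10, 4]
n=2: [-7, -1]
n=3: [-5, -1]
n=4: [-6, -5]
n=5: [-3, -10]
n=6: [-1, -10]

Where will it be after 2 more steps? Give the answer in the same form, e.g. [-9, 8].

[1, -19]

Differencing gives [-1, -4], [+3, -5], [+2, +0], [-1, -4], [+3, -5], [+2, +0]. This is the pattern [-1, -4], [+3, -5], [+2, +0] repeated.
step 7: apply [-1, -4] → [-2, -14]
step 8: apply [+3, -5] → [1, -19]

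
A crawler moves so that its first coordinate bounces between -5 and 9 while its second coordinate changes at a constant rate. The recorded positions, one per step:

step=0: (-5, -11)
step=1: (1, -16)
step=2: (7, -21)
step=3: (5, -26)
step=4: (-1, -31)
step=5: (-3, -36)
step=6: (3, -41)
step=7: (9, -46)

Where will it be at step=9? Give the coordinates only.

(-3, -56)

The first coordinate reflects between -5 and 9, moving 6 per step.
  step 8: 9 → 3
  step 9: 3 → -3
The second coordinate changes by -5 each step: at step 9 it is -56.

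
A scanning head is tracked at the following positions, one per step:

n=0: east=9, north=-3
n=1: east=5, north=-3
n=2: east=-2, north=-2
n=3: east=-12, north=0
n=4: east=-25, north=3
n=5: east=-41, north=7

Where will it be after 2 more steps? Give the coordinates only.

First differences are (-4,+0), (-7,+1), (-10,+2), (-13,+3), (-16,+4); their common second difference is (-3,+1) (constant acceleration).
step 6: east=-41, north=7 + (-19,+5) → east=-60, north=12
step 7: east=-60, north=12 + (-22,+6) → east=-82, north=18

east=-82, north=18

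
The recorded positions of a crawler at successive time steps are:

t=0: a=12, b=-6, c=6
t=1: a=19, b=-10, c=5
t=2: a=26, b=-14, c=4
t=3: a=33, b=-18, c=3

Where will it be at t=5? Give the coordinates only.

a=47, b=-26, c=1

Constant displacement of (+7, -4, -1) per step.
step 4: a=33, b=-18, c=3 + (+7, -4, -1) → a=40, b=-22, c=2
step 5: a=40, b=-22, c=2 + (+7, -4, -1) → a=47, b=-26, c=1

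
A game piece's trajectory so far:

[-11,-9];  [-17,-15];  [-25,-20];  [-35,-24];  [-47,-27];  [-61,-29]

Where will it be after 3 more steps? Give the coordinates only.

Taking differences between consecutive positions: [-6,-6], [-8,-5], [-10,-4], [-12,-3], [-14,-2]. These grow by [-2,+1] each step.
step 6: [-61,-29] + [-16,-1] → [-77,-30]
step 7: [-77,-30] + [-18,+0] → [-95,-30]
step 8: [-95,-30] + [-20,+1] → [-115,-29]

[-115,-29]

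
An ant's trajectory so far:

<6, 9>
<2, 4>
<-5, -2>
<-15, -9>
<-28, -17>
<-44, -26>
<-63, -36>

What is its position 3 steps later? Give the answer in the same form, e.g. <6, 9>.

<-138, -72>

Taking differences between consecutive positions: <-4, -5>, <-7, -6>, <-10, -7>, <-13, -8>, <-16, -9>, <-19, -10>. These grow by <-3, -1> each step.
step 7: <-63, -36> + <-22, -11> → <-85, -47>
step 8: <-85, -47> + <-25, -12> → <-110, -59>
step 9: <-110, -59> + <-28, -13> → <-138, -72>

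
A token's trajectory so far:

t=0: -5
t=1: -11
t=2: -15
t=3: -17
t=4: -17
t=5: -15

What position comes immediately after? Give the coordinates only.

First differences are -6, -4, -2, +0, +2; their common second difference is +2 (constant acceleration).
step 6: -15 + 4 → -11

-11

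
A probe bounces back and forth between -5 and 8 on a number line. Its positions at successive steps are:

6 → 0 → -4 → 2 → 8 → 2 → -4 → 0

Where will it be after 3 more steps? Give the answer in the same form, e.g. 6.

The value travels 6 per step and bounces off the walls at -5 and 8.
  step 8: 0 → 6
  step 9: 6 → 4
  step 10: 4 → -2

-2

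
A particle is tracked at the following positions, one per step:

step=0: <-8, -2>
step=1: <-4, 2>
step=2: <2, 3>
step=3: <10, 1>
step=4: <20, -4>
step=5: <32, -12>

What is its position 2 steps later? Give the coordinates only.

Successive displacements: <+4, +4>, <+6, +1>, <+8, -2>, <+10, -5>, <+12, -8> — each changes by <+2, -3>.
step 6: <32, -12> + <+14, -11> → <46, -23>
step 7: <46, -23> + <+16, -14> → <62, -37>

<62, -37>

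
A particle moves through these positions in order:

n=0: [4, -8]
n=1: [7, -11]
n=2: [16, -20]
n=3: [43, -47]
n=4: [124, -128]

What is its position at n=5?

[367, -371]

The jumps are [+3, -3], [+9, -9], [+27, -27], [+81, -81] — a geometric progression with ratio 3.
step 5: [124, -128] + [+243, -243] → [367, -371]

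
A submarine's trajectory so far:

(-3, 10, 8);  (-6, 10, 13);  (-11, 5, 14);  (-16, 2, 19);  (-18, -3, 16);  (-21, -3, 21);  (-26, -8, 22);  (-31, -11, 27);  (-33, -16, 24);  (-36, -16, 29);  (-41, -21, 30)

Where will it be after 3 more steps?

Step-to-step displacements: (-3, +0, +5), (-5, -5, +1), (-5, -3, +5), (-2, -5, -3), (-3, +0, +5), (-5, -5, +1), (-5, -3, +5), (-2, -5, -3), (-3, +0, +5), (-5, -5, +1) — a repeating cycle of length 4.
step 11: apply (-5, -3, +5) → (-46, -24, 35)
step 12: apply (-2, -5, -3) → (-48, -29, 32)
step 13: apply (-3, +0, +5) → (-51, -29, 37)

(-51, -29, 37)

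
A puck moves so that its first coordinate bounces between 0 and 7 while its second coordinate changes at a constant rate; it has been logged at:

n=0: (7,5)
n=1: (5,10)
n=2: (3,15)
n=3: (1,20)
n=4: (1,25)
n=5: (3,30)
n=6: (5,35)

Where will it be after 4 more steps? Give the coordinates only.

(1,55)

The first coordinate travels 2 per step and bounces off the walls at 0 and 7.
  step 7: 5 → 7
  step 8: 7 → 5
  step 9: 5 → 3
  step 10: 3 → 1
The second coordinate changes by +5 each step: at step 10 it is 55.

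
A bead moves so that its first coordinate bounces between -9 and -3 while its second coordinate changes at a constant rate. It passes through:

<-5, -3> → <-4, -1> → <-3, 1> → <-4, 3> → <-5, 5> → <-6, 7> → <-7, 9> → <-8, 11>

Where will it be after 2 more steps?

<-8, 15>

The first coordinate reflects between -9 and -3, moving 1 per step.
  step 8: -8 → -9
  step 9: -9 → -8
The second coordinate changes by +2 each step: at step 9 it is 15.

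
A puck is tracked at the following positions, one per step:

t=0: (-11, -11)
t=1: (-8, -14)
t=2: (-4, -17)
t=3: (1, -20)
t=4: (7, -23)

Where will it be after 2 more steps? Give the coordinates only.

(22, -29)

Taking differences between consecutive positions: (+3, -3), (+4, -3), (+5, -3), (+6, -3). These grow by (+1, +0) each step.
step 5: (7, -23) + (+7, -3) → (14, -26)
step 6: (14, -26) + (+8, -3) → (22, -29)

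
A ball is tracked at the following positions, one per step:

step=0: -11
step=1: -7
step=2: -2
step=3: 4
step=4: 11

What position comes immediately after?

19

First differences are +4, +5, +6, +7; their common second difference is +1 (constant acceleration).
step 5: 11 + 8 → 19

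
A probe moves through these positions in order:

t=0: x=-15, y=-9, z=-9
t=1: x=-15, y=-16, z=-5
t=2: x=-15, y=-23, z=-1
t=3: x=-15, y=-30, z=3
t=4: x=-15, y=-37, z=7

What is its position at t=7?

Constant displacement of (+0,-7,+4) per step.
step 5: x=-15, y=-37, z=7 + (+0,-7,+4) → x=-15, y=-44, z=11
step 6: x=-15, y=-44, z=11 + (+0,-7,+4) → x=-15, y=-51, z=15
step 7: x=-15, y=-51, z=15 + (+0,-7,+4) → x=-15, y=-58, z=19

x=-15, y=-58, z=19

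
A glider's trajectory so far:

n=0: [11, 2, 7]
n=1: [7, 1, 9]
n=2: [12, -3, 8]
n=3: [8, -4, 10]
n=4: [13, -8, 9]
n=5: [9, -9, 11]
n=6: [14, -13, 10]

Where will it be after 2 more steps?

[15, -18, 11]

The moves between consecutive positions are [-4, -1, +2], [+5, -4, -1], [-4, -1, +2], [+5, -4, -1], [-4, -1, +2], [+5, -4, -1]; they repeat the 2-cycle [[-4, -1, +2], [+5, -4, -1]].
step 7: apply [-4, -1, +2] → [10, -14, 12]
step 8: apply [+5, -4, -1] → [15, -18, 11]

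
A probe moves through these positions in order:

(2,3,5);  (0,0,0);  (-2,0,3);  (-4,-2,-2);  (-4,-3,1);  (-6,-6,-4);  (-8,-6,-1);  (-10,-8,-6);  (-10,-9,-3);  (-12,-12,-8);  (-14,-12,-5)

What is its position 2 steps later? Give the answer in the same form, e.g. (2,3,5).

Step-to-step displacements: (-2,-3,-5), (-2,+0,+3), (-2,-2,-5), (+0,-1,+3), (-2,-3,-5), (-2,+0,+3), (-2,-2,-5), (+0,-1,+3), (-2,-3,-5), (-2,+0,+3) — a repeating cycle of length 4.
step 11: apply (-2,-2,-5) → (-16,-14,-10)
step 12: apply (+0,-1,+3) → (-16,-15,-7)

(-16,-15,-7)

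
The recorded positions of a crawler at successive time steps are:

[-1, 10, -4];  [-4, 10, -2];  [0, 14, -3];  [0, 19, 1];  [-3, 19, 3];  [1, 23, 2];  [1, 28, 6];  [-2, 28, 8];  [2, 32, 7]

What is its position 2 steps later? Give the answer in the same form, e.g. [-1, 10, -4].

Differencing gives [-3, +0, +2], [+4, +4, -1], [+0, +5, +4], [-3, +0, +2], [+4, +4, -1], [+0, +5, +4], [-3, +0, +2], [+4, +4, -1]. This is the pattern [-3, +0, +2], [+4, +4, -1], [+0, +5, +4] repeated.
step 9: apply [+0, +5, +4] → [2, 37, 11]
step 10: apply [-3, +0, +2] → [-1, 37, 13]

[-1, 37, 13]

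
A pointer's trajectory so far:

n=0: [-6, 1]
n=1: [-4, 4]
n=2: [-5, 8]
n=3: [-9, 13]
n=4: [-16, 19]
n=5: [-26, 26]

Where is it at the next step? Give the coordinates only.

First differences are [+2, +3], [-1, +4], [-4, +5], [-7, +6], [-10, +7]; their common second difference is [-3, +1] (constant acceleration).
step 6: [-26, 26] + [-13, +8] → [-39, 34]

[-39, 34]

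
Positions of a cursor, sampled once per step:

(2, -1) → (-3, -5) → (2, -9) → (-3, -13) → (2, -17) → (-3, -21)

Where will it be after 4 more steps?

(-3, -37)

The first coordinate repeats the cycle [2, -3] with period 2; step 9 mod 2 = 1, giving -3.
The second coordinate changes by -4 each step, so at step 9 it is -1 + 9·(-4) = -37.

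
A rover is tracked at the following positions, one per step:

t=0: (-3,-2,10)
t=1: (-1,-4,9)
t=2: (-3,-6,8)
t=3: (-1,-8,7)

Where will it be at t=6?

(-3,-14,4)

First: cycles through -3, -1 every 2 steps. Step 6 lands at position 0 of the cycle → -3.
Second: linear, -2 per step → -14 at step 6.
Third: linear, -1 per step → 4 at step 6.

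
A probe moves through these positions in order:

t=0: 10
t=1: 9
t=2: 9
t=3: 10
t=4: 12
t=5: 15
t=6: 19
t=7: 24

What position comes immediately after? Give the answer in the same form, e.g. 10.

Successive displacements: -1, +0, +1, +2, +3, +4, +5 — each changes by +1.
step 8: 24 + 6 → 30

30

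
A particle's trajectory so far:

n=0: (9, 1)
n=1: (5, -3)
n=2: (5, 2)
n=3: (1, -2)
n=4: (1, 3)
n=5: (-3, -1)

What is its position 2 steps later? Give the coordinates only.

(-7, 0)

Differencing gives (-4, -4), (+0, +5), (-4, -4), (+0, +5), (-4, -4). This is the pattern (-4, -4), (+0, +5) repeated.
step 6: apply (+0, +5) → (-3, 4)
step 7: apply (-4, -4) → (-7, 0)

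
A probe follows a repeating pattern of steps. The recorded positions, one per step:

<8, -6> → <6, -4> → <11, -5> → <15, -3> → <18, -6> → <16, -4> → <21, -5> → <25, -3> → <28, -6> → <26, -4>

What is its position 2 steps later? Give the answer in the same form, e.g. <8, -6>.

<35, -3>

Differencing gives <-2, +2>, <+5, -1>, <+4, +2>, <+3, -3>, <-2, +2>, <+5, -1>, <+4, +2>, <+3, -3>, <-2, +2>. This is the pattern <-2, +2>, <+5, -1>, <+4, +2>, <+3, -3> repeated.
step 10: apply <+5, -1> → <31, -5>
step 11: apply <+4, +2> → <35, -3>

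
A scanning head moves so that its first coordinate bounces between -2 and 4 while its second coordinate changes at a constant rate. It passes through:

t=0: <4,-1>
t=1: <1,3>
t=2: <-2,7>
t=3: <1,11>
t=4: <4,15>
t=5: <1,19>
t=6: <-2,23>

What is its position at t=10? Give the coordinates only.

<-2,39>

The first coordinate reflects between -2 and 4, moving 3 per step.
  step 7: -2 → 1
  step 8: 1 → 4
  step 9: 4 → 1
  step 10: 1 → -2
The second coordinate changes by +4 each step: at step 10 it is 39.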